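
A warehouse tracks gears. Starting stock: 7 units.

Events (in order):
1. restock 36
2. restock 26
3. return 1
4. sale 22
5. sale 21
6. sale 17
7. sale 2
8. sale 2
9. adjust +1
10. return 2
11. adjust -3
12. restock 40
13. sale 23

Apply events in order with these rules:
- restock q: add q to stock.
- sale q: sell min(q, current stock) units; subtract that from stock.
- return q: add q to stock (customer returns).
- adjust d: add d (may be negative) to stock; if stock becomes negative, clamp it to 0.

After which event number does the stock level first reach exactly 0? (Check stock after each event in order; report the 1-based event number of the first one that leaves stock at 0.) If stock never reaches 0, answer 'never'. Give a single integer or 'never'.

Processing events:
Start: stock = 7
  Event 1 (restock 36): 7 + 36 = 43
  Event 2 (restock 26): 43 + 26 = 69
  Event 3 (return 1): 69 + 1 = 70
  Event 4 (sale 22): sell min(22,70)=22. stock: 70 - 22 = 48. total_sold = 22
  Event 5 (sale 21): sell min(21,48)=21. stock: 48 - 21 = 27. total_sold = 43
  Event 6 (sale 17): sell min(17,27)=17. stock: 27 - 17 = 10. total_sold = 60
  Event 7 (sale 2): sell min(2,10)=2. stock: 10 - 2 = 8. total_sold = 62
  Event 8 (sale 2): sell min(2,8)=2. stock: 8 - 2 = 6. total_sold = 64
  Event 9 (adjust +1): 6 + 1 = 7
  Event 10 (return 2): 7 + 2 = 9
  Event 11 (adjust -3): 9 + -3 = 6
  Event 12 (restock 40): 6 + 40 = 46
  Event 13 (sale 23): sell min(23,46)=23. stock: 46 - 23 = 23. total_sold = 87
Final: stock = 23, total_sold = 87

Stock never reaches 0.

Answer: never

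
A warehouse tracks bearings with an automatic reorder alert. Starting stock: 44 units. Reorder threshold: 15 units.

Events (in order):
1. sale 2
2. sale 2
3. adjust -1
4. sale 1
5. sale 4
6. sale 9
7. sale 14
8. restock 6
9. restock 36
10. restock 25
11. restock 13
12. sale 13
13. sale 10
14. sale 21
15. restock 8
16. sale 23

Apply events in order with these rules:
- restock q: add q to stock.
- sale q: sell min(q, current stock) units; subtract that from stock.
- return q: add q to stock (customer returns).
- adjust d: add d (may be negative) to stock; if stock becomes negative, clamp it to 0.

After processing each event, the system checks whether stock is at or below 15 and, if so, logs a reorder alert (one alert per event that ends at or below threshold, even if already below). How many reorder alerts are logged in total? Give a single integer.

Answer: 1

Derivation:
Processing events:
Start: stock = 44
  Event 1 (sale 2): sell min(2,44)=2. stock: 44 - 2 = 42. total_sold = 2
  Event 2 (sale 2): sell min(2,42)=2. stock: 42 - 2 = 40. total_sold = 4
  Event 3 (adjust -1): 40 + -1 = 39
  Event 4 (sale 1): sell min(1,39)=1. stock: 39 - 1 = 38. total_sold = 5
  Event 5 (sale 4): sell min(4,38)=4. stock: 38 - 4 = 34. total_sold = 9
  Event 6 (sale 9): sell min(9,34)=9. stock: 34 - 9 = 25. total_sold = 18
  Event 7 (sale 14): sell min(14,25)=14. stock: 25 - 14 = 11. total_sold = 32
  Event 8 (restock 6): 11 + 6 = 17
  Event 9 (restock 36): 17 + 36 = 53
  Event 10 (restock 25): 53 + 25 = 78
  Event 11 (restock 13): 78 + 13 = 91
  Event 12 (sale 13): sell min(13,91)=13. stock: 91 - 13 = 78. total_sold = 45
  Event 13 (sale 10): sell min(10,78)=10. stock: 78 - 10 = 68. total_sold = 55
  Event 14 (sale 21): sell min(21,68)=21. stock: 68 - 21 = 47. total_sold = 76
  Event 15 (restock 8): 47 + 8 = 55
  Event 16 (sale 23): sell min(23,55)=23. stock: 55 - 23 = 32. total_sold = 99
Final: stock = 32, total_sold = 99

Checking against threshold 15:
  After event 1: stock=42 > 15
  After event 2: stock=40 > 15
  After event 3: stock=39 > 15
  After event 4: stock=38 > 15
  After event 5: stock=34 > 15
  After event 6: stock=25 > 15
  After event 7: stock=11 <= 15 -> ALERT
  After event 8: stock=17 > 15
  After event 9: stock=53 > 15
  After event 10: stock=78 > 15
  After event 11: stock=91 > 15
  After event 12: stock=78 > 15
  After event 13: stock=68 > 15
  After event 14: stock=47 > 15
  After event 15: stock=55 > 15
  After event 16: stock=32 > 15
Alert events: [7]. Count = 1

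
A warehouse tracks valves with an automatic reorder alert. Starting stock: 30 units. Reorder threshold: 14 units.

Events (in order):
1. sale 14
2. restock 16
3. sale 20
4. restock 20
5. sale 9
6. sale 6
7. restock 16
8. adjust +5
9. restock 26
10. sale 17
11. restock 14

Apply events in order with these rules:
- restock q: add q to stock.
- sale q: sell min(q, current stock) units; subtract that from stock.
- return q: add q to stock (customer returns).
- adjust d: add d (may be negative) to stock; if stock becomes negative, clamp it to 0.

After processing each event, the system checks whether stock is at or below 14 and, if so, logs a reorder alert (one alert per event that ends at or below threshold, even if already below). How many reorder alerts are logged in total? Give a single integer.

Processing events:
Start: stock = 30
  Event 1 (sale 14): sell min(14,30)=14. stock: 30 - 14 = 16. total_sold = 14
  Event 2 (restock 16): 16 + 16 = 32
  Event 3 (sale 20): sell min(20,32)=20. stock: 32 - 20 = 12. total_sold = 34
  Event 4 (restock 20): 12 + 20 = 32
  Event 5 (sale 9): sell min(9,32)=9. stock: 32 - 9 = 23. total_sold = 43
  Event 6 (sale 6): sell min(6,23)=6. stock: 23 - 6 = 17. total_sold = 49
  Event 7 (restock 16): 17 + 16 = 33
  Event 8 (adjust +5): 33 + 5 = 38
  Event 9 (restock 26): 38 + 26 = 64
  Event 10 (sale 17): sell min(17,64)=17. stock: 64 - 17 = 47. total_sold = 66
  Event 11 (restock 14): 47 + 14 = 61
Final: stock = 61, total_sold = 66

Checking against threshold 14:
  After event 1: stock=16 > 14
  After event 2: stock=32 > 14
  After event 3: stock=12 <= 14 -> ALERT
  After event 4: stock=32 > 14
  After event 5: stock=23 > 14
  After event 6: stock=17 > 14
  After event 7: stock=33 > 14
  After event 8: stock=38 > 14
  After event 9: stock=64 > 14
  After event 10: stock=47 > 14
  After event 11: stock=61 > 14
Alert events: [3]. Count = 1

Answer: 1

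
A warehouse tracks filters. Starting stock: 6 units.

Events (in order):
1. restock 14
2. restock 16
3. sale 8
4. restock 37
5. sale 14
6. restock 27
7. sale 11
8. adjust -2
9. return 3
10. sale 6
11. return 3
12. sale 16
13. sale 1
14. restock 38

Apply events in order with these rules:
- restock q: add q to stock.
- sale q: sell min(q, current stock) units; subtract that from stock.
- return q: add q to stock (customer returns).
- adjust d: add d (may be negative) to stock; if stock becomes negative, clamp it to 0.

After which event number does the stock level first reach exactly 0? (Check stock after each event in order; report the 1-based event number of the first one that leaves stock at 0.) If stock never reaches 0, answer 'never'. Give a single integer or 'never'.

Answer: never

Derivation:
Processing events:
Start: stock = 6
  Event 1 (restock 14): 6 + 14 = 20
  Event 2 (restock 16): 20 + 16 = 36
  Event 3 (sale 8): sell min(8,36)=8. stock: 36 - 8 = 28. total_sold = 8
  Event 4 (restock 37): 28 + 37 = 65
  Event 5 (sale 14): sell min(14,65)=14. stock: 65 - 14 = 51. total_sold = 22
  Event 6 (restock 27): 51 + 27 = 78
  Event 7 (sale 11): sell min(11,78)=11. stock: 78 - 11 = 67. total_sold = 33
  Event 8 (adjust -2): 67 + -2 = 65
  Event 9 (return 3): 65 + 3 = 68
  Event 10 (sale 6): sell min(6,68)=6. stock: 68 - 6 = 62. total_sold = 39
  Event 11 (return 3): 62 + 3 = 65
  Event 12 (sale 16): sell min(16,65)=16. stock: 65 - 16 = 49. total_sold = 55
  Event 13 (sale 1): sell min(1,49)=1. stock: 49 - 1 = 48. total_sold = 56
  Event 14 (restock 38): 48 + 38 = 86
Final: stock = 86, total_sold = 56

Stock never reaches 0.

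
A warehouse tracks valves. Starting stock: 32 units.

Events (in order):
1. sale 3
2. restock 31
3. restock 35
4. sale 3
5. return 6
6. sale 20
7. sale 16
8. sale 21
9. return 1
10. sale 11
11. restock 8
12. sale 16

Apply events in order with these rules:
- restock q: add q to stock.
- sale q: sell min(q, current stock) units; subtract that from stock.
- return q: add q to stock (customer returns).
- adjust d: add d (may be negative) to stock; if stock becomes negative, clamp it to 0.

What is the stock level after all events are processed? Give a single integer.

Answer: 23

Derivation:
Processing events:
Start: stock = 32
  Event 1 (sale 3): sell min(3,32)=3. stock: 32 - 3 = 29. total_sold = 3
  Event 2 (restock 31): 29 + 31 = 60
  Event 3 (restock 35): 60 + 35 = 95
  Event 4 (sale 3): sell min(3,95)=3. stock: 95 - 3 = 92. total_sold = 6
  Event 5 (return 6): 92 + 6 = 98
  Event 6 (sale 20): sell min(20,98)=20. stock: 98 - 20 = 78. total_sold = 26
  Event 7 (sale 16): sell min(16,78)=16. stock: 78 - 16 = 62. total_sold = 42
  Event 8 (sale 21): sell min(21,62)=21. stock: 62 - 21 = 41. total_sold = 63
  Event 9 (return 1): 41 + 1 = 42
  Event 10 (sale 11): sell min(11,42)=11. stock: 42 - 11 = 31. total_sold = 74
  Event 11 (restock 8): 31 + 8 = 39
  Event 12 (sale 16): sell min(16,39)=16. stock: 39 - 16 = 23. total_sold = 90
Final: stock = 23, total_sold = 90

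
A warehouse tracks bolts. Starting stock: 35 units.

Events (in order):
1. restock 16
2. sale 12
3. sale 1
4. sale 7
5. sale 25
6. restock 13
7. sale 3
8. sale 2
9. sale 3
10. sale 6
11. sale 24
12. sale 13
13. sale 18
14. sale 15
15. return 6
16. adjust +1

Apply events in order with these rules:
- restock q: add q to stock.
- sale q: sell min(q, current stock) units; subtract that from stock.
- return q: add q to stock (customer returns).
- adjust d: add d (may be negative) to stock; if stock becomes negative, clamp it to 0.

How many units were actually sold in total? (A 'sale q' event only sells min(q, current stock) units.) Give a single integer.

Answer: 64

Derivation:
Processing events:
Start: stock = 35
  Event 1 (restock 16): 35 + 16 = 51
  Event 2 (sale 12): sell min(12,51)=12. stock: 51 - 12 = 39. total_sold = 12
  Event 3 (sale 1): sell min(1,39)=1. stock: 39 - 1 = 38. total_sold = 13
  Event 4 (sale 7): sell min(7,38)=7. stock: 38 - 7 = 31. total_sold = 20
  Event 5 (sale 25): sell min(25,31)=25. stock: 31 - 25 = 6. total_sold = 45
  Event 6 (restock 13): 6 + 13 = 19
  Event 7 (sale 3): sell min(3,19)=3. stock: 19 - 3 = 16. total_sold = 48
  Event 8 (sale 2): sell min(2,16)=2. stock: 16 - 2 = 14. total_sold = 50
  Event 9 (sale 3): sell min(3,14)=3. stock: 14 - 3 = 11. total_sold = 53
  Event 10 (sale 6): sell min(6,11)=6. stock: 11 - 6 = 5. total_sold = 59
  Event 11 (sale 24): sell min(24,5)=5. stock: 5 - 5 = 0. total_sold = 64
  Event 12 (sale 13): sell min(13,0)=0. stock: 0 - 0 = 0. total_sold = 64
  Event 13 (sale 18): sell min(18,0)=0. stock: 0 - 0 = 0. total_sold = 64
  Event 14 (sale 15): sell min(15,0)=0. stock: 0 - 0 = 0. total_sold = 64
  Event 15 (return 6): 0 + 6 = 6
  Event 16 (adjust +1): 6 + 1 = 7
Final: stock = 7, total_sold = 64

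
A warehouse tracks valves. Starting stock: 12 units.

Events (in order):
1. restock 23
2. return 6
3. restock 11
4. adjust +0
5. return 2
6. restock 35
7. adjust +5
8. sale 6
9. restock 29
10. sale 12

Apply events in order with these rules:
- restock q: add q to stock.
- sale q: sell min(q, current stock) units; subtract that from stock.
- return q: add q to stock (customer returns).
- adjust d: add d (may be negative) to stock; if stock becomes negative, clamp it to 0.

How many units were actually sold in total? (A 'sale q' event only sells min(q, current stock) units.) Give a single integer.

Answer: 18

Derivation:
Processing events:
Start: stock = 12
  Event 1 (restock 23): 12 + 23 = 35
  Event 2 (return 6): 35 + 6 = 41
  Event 3 (restock 11): 41 + 11 = 52
  Event 4 (adjust +0): 52 + 0 = 52
  Event 5 (return 2): 52 + 2 = 54
  Event 6 (restock 35): 54 + 35 = 89
  Event 7 (adjust +5): 89 + 5 = 94
  Event 8 (sale 6): sell min(6,94)=6. stock: 94 - 6 = 88. total_sold = 6
  Event 9 (restock 29): 88 + 29 = 117
  Event 10 (sale 12): sell min(12,117)=12. stock: 117 - 12 = 105. total_sold = 18
Final: stock = 105, total_sold = 18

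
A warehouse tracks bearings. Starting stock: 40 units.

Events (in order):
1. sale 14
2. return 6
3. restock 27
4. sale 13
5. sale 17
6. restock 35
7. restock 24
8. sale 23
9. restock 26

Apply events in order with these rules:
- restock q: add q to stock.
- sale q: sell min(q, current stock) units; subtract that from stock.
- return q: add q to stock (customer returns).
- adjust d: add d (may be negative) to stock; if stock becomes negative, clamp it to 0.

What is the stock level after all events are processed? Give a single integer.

Answer: 91

Derivation:
Processing events:
Start: stock = 40
  Event 1 (sale 14): sell min(14,40)=14. stock: 40 - 14 = 26. total_sold = 14
  Event 2 (return 6): 26 + 6 = 32
  Event 3 (restock 27): 32 + 27 = 59
  Event 4 (sale 13): sell min(13,59)=13. stock: 59 - 13 = 46. total_sold = 27
  Event 5 (sale 17): sell min(17,46)=17. stock: 46 - 17 = 29. total_sold = 44
  Event 6 (restock 35): 29 + 35 = 64
  Event 7 (restock 24): 64 + 24 = 88
  Event 8 (sale 23): sell min(23,88)=23. stock: 88 - 23 = 65. total_sold = 67
  Event 9 (restock 26): 65 + 26 = 91
Final: stock = 91, total_sold = 67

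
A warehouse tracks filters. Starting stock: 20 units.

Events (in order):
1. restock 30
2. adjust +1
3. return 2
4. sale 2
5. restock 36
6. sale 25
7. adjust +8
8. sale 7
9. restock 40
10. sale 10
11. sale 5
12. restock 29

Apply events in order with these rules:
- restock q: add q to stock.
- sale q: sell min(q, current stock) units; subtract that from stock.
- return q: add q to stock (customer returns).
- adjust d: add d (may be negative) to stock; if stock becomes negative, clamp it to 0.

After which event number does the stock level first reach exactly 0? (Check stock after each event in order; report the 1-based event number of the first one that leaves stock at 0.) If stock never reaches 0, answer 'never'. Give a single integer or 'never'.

Answer: never

Derivation:
Processing events:
Start: stock = 20
  Event 1 (restock 30): 20 + 30 = 50
  Event 2 (adjust +1): 50 + 1 = 51
  Event 3 (return 2): 51 + 2 = 53
  Event 4 (sale 2): sell min(2,53)=2. stock: 53 - 2 = 51. total_sold = 2
  Event 5 (restock 36): 51 + 36 = 87
  Event 6 (sale 25): sell min(25,87)=25. stock: 87 - 25 = 62. total_sold = 27
  Event 7 (adjust +8): 62 + 8 = 70
  Event 8 (sale 7): sell min(7,70)=7. stock: 70 - 7 = 63. total_sold = 34
  Event 9 (restock 40): 63 + 40 = 103
  Event 10 (sale 10): sell min(10,103)=10. stock: 103 - 10 = 93. total_sold = 44
  Event 11 (sale 5): sell min(5,93)=5. stock: 93 - 5 = 88. total_sold = 49
  Event 12 (restock 29): 88 + 29 = 117
Final: stock = 117, total_sold = 49

Stock never reaches 0.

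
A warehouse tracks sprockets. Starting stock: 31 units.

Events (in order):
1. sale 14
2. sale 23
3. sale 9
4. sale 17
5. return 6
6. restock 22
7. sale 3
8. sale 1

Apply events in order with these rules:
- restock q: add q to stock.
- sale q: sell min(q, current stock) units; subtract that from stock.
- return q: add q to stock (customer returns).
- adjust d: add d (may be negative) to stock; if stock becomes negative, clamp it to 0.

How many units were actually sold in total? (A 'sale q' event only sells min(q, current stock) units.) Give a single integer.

Processing events:
Start: stock = 31
  Event 1 (sale 14): sell min(14,31)=14. stock: 31 - 14 = 17. total_sold = 14
  Event 2 (sale 23): sell min(23,17)=17. stock: 17 - 17 = 0. total_sold = 31
  Event 3 (sale 9): sell min(9,0)=0. stock: 0 - 0 = 0. total_sold = 31
  Event 4 (sale 17): sell min(17,0)=0. stock: 0 - 0 = 0. total_sold = 31
  Event 5 (return 6): 0 + 6 = 6
  Event 6 (restock 22): 6 + 22 = 28
  Event 7 (sale 3): sell min(3,28)=3. stock: 28 - 3 = 25. total_sold = 34
  Event 8 (sale 1): sell min(1,25)=1. stock: 25 - 1 = 24. total_sold = 35
Final: stock = 24, total_sold = 35

Answer: 35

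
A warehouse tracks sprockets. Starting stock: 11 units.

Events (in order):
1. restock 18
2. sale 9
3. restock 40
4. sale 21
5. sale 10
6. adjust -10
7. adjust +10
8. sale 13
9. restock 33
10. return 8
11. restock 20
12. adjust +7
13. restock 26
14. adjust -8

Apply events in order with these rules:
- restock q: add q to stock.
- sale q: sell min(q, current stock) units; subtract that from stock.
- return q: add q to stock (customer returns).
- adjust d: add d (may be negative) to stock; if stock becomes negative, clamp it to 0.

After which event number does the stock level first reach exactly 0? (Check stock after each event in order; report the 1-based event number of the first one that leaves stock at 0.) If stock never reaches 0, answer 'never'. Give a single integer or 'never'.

Answer: never

Derivation:
Processing events:
Start: stock = 11
  Event 1 (restock 18): 11 + 18 = 29
  Event 2 (sale 9): sell min(9,29)=9. stock: 29 - 9 = 20. total_sold = 9
  Event 3 (restock 40): 20 + 40 = 60
  Event 4 (sale 21): sell min(21,60)=21. stock: 60 - 21 = 39. total_sold = 30
  Event 5 (sale 10): sell min(10,39)=10. stock: 39 - 10 = 29. total_sold = 40
  Event 6 (adjust -10): 29 + -10 = 19
  Event 7 (adjust +10): 19 + 10 = 29
  Event 8 (sale 13): sell min(13,29)=13. stock: 29 - 13 = 16. total_sold = 53
  Event 9 (restock 33): 16 + 33 = 49
  Event 10 (return 8): 49 + 8 = 57
  Event 11 (restock 20): 57 + 20 = 77
  Event 12 (adjust +7): 77 + 7 = 84
  Event 13 (restock 26): 84 + 26 = 110
  Event 14 (adjust -8): 110 + -8 = 102
Final: stock = 102, total_sold = 53

Stock never reaches 0.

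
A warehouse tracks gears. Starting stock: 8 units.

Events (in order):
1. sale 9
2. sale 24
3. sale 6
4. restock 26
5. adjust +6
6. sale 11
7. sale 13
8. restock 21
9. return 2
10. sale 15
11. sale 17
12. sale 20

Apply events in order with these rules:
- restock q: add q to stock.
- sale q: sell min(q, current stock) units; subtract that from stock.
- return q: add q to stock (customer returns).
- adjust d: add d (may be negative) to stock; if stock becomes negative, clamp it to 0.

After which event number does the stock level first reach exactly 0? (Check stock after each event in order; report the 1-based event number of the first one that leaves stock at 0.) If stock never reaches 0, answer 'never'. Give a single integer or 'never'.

Processing events:
Start: stock = 8
  Event 1 (sale 9): sell min(9,8)=8. stock: 8 - 8 = 0. total_sold = 8
  Event 2 (sale 24): sell min(24,0)=0. stock: 0 - 0 = 0. total_sold = 8
  Event 3 (sale 6): sell min(6,0)=0. stock: 0 - 0 = 0. total_sold = 8
  Event 4 (restock 26): 0 + 26 = 26
  Event 5 (adjust +6): 26 + 6 = 32
  Event 6 (sale 11): sell min(11,32)=11. stock: 32 - 11 = 21. total_sold = 19
  Event 7 (sale 13): sell min(13,21)=13. stock: 21 - 13 = 8. total_sold = 32
  Event 8 (restock 21): 8 + 21 = 29
  Event 9 (return 2): 29 + 2 = 31
  Event 10 (sale 15): sell min(15,31)=15. stock: 31 - 15 = 16. total_sold = 47
  Event 11 (sale 17): sell min(17,16)=16. stock: 16 - 16 = 0. total_sold = 63
  Event 12 (sale 20): sell min(20,0)=0. stock: 0 - 0 = 0. total_sold = 63
Final: stock = 0, total_sold = 63

First zero at event 1.

Answer: 1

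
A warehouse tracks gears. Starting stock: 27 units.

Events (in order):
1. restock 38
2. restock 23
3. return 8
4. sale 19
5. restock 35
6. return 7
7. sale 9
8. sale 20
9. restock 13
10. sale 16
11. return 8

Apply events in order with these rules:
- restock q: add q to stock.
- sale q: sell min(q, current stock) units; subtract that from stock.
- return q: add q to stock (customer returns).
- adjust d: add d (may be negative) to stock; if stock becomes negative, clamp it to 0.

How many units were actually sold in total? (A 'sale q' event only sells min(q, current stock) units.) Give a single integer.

Answer: 64

Derivation:
Processing events:
Start: stock = 27
  Event 1 (restock 38): 27 + 38 = 65
  Event 2 (restock 23): 65 + 23 = 88
  Event 3 (return 8): 88 + 8 = 96
  Event 4 (sale 19): sell min(19,96)=19. stock: 96 - 19 = 77. total_sold = 19
  Event 5 (restock 35): 77 + 35 = 112
  Event 6 (return 7): 112 + 7 = 119
  Event 7 (sale 9): sell min(9,119)=9. stock: 119 - 9 = 110. total_sold = 28
  Event 8 (sale 20): sell min(20,110)=20. stock: 110 - 20 = 90. total_sold = 48
  Event 9 (restock 13): 90 + 13 = 103
  Event 10 (sale 16): sell min(16,103)=16. stock: 103 - 16 = 87. total_sold = 64
  Event 11 (return 8): 87 + 8 = 95
Final: stock = 95, total_sold = 64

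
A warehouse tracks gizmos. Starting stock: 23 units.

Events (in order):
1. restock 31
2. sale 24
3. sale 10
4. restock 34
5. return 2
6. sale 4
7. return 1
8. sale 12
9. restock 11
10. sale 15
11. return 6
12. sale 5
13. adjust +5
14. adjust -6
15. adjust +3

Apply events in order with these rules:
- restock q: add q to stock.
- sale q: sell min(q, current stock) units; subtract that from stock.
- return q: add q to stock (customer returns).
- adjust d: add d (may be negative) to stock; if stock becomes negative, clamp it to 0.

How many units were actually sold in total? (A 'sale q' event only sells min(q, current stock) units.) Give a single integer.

Processing events:
Start: stock = 23
  Event 1 (restock 31): 23 + 31 = 54
  Event 2 (sale 24): sell min(24,54)=24. stock: 54 - 24 = 30. total_sold = 24
  Event 3 (sale 10): sell min(10,30)=10. stock: 30 - 10 = 20. total_sold = 34
  Event 4 (restock 34): 20 + 34 = 54
  Event 5 (return 2): 54 + 2 = 56
  Event 6 (sale 4): sell min(4,56)=4. stock: 56 - 4 = 52. total_sold = 38
  Event 7 (return 1): 52 + 1 = 53
  Event 8 (sale 12): sell min(12,53)=12. stock: 53 - 12 = 41. total_sold = 50
  Event 9 (restock 11): 41 + 11 = 52
  Event 10 (sale 15): sell min(15,52)=15. stock: 52 - 15 = 37. total_sold = 65
  Event 11 (return 6): 37 + 6 = 43
  Event 12 (sale 5): sell min(5,43)=5. stock: 43 - 5 = 38. total_sold = 70
  Event 13 (adjust +5): 38 + 5 = 43
  Event 14 (adjust -6): 43 + -6 = 37
  Event 15 (adjust +3): 37 + 3 = 40
Final: stock = 40, total_sold = 70

Answer: 70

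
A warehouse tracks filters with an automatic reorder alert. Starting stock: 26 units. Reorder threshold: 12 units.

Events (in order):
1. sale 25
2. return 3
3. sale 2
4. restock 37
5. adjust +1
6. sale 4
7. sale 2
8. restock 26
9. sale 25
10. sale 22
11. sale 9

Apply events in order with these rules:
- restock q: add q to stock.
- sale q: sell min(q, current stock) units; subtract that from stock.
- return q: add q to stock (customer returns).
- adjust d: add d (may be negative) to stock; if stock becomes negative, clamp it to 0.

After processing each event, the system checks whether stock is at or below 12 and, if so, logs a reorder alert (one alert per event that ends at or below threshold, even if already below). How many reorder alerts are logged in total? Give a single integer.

Processing events:
Start: stock = 26
  Event 1 (sale 25): sell min(25,26)=25. stock: 26 - 25 = 1. total_sold = 25
  Event 2 (return 3): 1 + 3 = 4
  Event 3 (sale 2): sell min(2,4)=2. stock: 4 - 2 = 2. total_sold = 27
  Event 4 (restock 37): 2 + 37 = 39
  Event 5 (adjust +1): 39 + 1 = 40
  Event 6 (sale 4): sell min(4,40)=4. stock: 40 - 4 = 36. total_sold = 31
  Event 7 (sale 2): sell min(2,36)=2. stock: 36 - 2 = 34. total_sold = 33
  Event 8 (restock 26): 34 + 26 = 60
  Event 9 (sale 25): sell min(25,60)=25. stock: 60 - 25 = 35. total_sold = 58
  Event 10 (sale 22): sell min(22,35)=22. stock: 35 - 22 = 13. total_sold = 80
  Event 11 (sale 9): sell min(9,13)=9. stock: 13 - 9 = 4. total_sold = 89
Final: stock = 4, total_sold = 89

Checking against threshold 12:
  After event 1: stock=1 <= 12 -> ALERT
  After event 2: stock=4 <= 12 -> ALERT
  After event 3: stock=2 <= 12 -> ALERT
  After event 4: stock=39 > 12
  After event 5: stock=40 > 12
  After event 6: stock=36 > 12
  After event 7: stock=34 > 12
  After event 8: stock=60 > 12
  After event 9: stock=35 > 12
  After event 10: stock=13 > 12
  After event 11: stock=4 <= 12 -> ALERT
Alert events: [1, 2, 3, 11]. Count = 4

Answer: 4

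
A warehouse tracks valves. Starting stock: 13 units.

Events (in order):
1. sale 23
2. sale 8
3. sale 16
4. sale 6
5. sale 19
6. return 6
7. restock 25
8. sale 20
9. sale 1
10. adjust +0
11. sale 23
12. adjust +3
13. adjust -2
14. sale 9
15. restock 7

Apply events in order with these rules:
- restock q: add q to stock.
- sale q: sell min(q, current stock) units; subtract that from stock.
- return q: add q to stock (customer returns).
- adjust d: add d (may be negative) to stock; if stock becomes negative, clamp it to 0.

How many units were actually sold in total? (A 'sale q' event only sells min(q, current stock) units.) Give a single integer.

Answer: 45

Derivation:
Processing events:
Start: stock = 13
  Event 1 (sale 23): sell min(23,13)=13. stock: 13 - 13 = 0. total_sold = 13
  Event 2 (sale 8): sell min(8,0)=0. stock: 0 - 0 = 0. total_sold = 13
  Event 3 (sale 16): sell min(16,0)=0. stock: 0 - 0 = 0. total_sold = 13
  Event 4 (sale 6): sell min(6,0)=0. stock: 0 - 0 = 0. total_sold = 13
  Event 5 (sale 19): sell min(19,0)=0. stock: 0 - 0 = 0. total_sold = 13
  Event 6 (return 6): 0 + 6 = 6
  Event 7 (restock 25): 6 + 25 = 31
  Event 8 (sale 20): sell min(20,31)=20. stock: 31 - 20 = 11. total_sold = 33
  Event 9 (sale 1): sell min(1,11)=1. stock: 11 - 1 = 10. total_sold = 34
  Event 10 (adjust +0): 10 + 0 = 10
  Event 11 (sale 23): sell min(23,10)=10. stock: 10 - 10 = 0. total_sold = 44
  Event 12 (adjust +3): 0 + 3 = 3
  Event 13 (adjust -2): 3 + -2 = 1
  Event 14 (sale 9): sell min(9,1)=1. stock: 1 - 1 = 0. total_sold = 45
  Event 15 (restock 7): 0 + 7 = 7
Final: stock = 7, total_sold = 45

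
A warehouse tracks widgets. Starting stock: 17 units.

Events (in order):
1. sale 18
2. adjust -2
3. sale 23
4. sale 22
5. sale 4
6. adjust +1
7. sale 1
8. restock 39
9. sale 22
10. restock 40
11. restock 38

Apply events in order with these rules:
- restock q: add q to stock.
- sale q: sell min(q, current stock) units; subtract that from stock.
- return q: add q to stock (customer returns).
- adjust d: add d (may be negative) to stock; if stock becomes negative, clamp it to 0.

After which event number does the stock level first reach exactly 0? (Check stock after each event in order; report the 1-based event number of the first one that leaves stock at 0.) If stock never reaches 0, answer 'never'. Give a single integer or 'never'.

Answer: 1

Derivation:
Processing events:
Start: stock = 17
  Event 1 (sale 18): sell min(18,17)=17. stock: 17 - 17 = 0. total_sold = 17
  Event 2 (adjust -2): 0 + -2 = 0 (clamped to 0)
  Event 3 (sale 23): sell min(23,0)=0. stock: 0 - 0 = 0. total_sold = 17
  Event 4 (sale 22): sell min(22,0)=0. stock: 0 - 0 = 0. total_sold = 17
  Event 5 (sale 4): sell min(4,0)=0. stock: 0 - 0 = 0. total_sold = 17
  Event 6 (adjust +1): 0 + 1 = 1
  Event 7 (sale 1): sell min(1,1)=1. stock: 1 - 1 = 0. total_sold = 18
  Event 8 (restock 39): 0 + 39 = 39
  Event 9 (sale 22): sell min(22,39)=22. stock: 39 - 22 = 17. total_sold = 40
  Event 10 (restock 40): 17 + 40 = 57
  Event 11 (restock 38): 57 + 38 = 95
Final: stock = 95, total_sold = 40

First zero at event 1.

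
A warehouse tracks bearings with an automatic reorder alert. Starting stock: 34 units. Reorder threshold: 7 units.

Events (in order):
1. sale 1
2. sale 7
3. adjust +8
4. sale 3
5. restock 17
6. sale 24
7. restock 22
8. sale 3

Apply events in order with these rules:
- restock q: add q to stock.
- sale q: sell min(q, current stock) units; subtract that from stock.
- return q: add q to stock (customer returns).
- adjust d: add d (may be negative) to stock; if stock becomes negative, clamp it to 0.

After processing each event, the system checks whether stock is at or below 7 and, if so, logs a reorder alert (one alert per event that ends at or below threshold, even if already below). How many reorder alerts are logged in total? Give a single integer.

Answer: 0

Derivation:
Processing events:
Start: stock = 34
  Event 1 (sale 1): sell min(1,34)=1. stock: 34 - 1 = 33. total_sold = 1
  Event 2 (sale 7): sell min(7,33)=7. stock: 33 - 7 = 26. total_sold = 8
  Event 3 (adjust +8): 26 + 8 = 34
  Event 4 (sale 3): sell min(3,34)=3. stock: 34 - 3 = 31. total_sold = 11
  Event 5 (restock 17): 31 + 17 = 48
  Event 6 (sale 24): sell min(24,48)=24. stock: 48 - 24 = 24. total_sold = 35
  Event 7 (restock 22): 24 + 22 = 46
  Event 8 (sale 3): sell min(3,46)=3. stock: 46 - 3 = 43. total_sold = 38
Final: stock = 43, total_sold = 38

Checking against threshold 7:
  After event 1: stock=33 > 7
  After event 2: stock=26 > 7
  After event 3: stock=34 > 7
  After event 4: stock=31 > 7
  After event 5: stock=48 > 7
  After event 6: stock=24 > 7
  After event 7: stock=46 > 7
  After event 8: stock=43 > 7
Alert events: []. Count = 0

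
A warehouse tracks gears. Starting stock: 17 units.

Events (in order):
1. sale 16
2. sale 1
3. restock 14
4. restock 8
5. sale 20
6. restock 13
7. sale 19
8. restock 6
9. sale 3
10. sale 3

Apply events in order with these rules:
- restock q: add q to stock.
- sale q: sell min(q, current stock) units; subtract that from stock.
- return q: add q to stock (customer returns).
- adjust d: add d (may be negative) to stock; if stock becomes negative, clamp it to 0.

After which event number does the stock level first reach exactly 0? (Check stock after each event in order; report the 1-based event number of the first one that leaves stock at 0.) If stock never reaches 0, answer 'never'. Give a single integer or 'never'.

Processing events:
Start: stock = 17
  Event 1 (sale 16): sell min(16,17)=16. stock: 17 - 16 = 1. total_sold = 16
  Event 2 (sale 1): sell min(1,1)=1. stock: 1 - 1 = 0. total_sold = 17
  Event 3 (restock 14): 0 + 14 = 14
  Event 4 (restock 8): 14 + 8 = 22
  Event 5 (sale 20): sell min(20,22)=20. stock: 22 - 20 = 2. total_sold = 37
  Event 6 (restock 13): 2 + 13 = 15
  Event 7 (sale 19): sell min(19,15)=15. stock: 15 - 15 = 0. total_sold = 52
  Event 8 (restock 6): 0 + 6 = 6
  Event 9 (sale 3): sell min(3,6)=3. stock: 6 - 3 = 3. total_sold = 55
  Event 10 (sale 3): sell min(3,3)=3. stock: 3 - 3 = 0. total_sold = 58
Final: stock = 0, total_sold = 58

First zero at event 2.

Answer: 2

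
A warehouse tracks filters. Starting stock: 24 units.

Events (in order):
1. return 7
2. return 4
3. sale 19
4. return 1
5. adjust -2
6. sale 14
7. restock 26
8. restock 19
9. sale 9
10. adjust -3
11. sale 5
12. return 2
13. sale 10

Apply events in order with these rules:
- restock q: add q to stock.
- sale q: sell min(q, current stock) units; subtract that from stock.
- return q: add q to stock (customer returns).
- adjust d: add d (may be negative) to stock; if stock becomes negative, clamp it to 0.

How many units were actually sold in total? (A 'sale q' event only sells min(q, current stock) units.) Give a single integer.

Answer: 57

Derivation:
Processing events:
Start: stock = 24
  Event 1 (return 7): 24 + 7 = 31
  Event 2 (return 4): 31 + 4 = 35
  Event 3 (sale 19): sell min(19,35)=19. stock: 35 - 19 = 16. total_sold = 19
  Event 4 (return 1): 16 + 1 = 17
  Event 5 (adjust -2): 17 + -2 = 15
  Event 6 (sale 14): sell min(14,15)=14. stock: 15 - 14 = 1. total_sold = 33
  Event 7 (restock 26): 1 + 26 = 27
  Event 8 (restock 19): 27 + 19 = 46
  Event 9 (sale 9): sell min(9,46)=9. stock: 46 - 9 = 37. total_sold = 42
  Event 10 (adjust -3): 37 + -3 = 34
  Event 11 (sale 5): sell min(5,34)=5. stock: 34 - 5 = 29. total_sold = 47
  Event 12 (return 2): 29 + 2 = 31
  Event 13 (sale 10): sell min(10,31)=10. stock: 31 - 10 = 21. total_sold = 57
Final: stock = 21, total_sold = 57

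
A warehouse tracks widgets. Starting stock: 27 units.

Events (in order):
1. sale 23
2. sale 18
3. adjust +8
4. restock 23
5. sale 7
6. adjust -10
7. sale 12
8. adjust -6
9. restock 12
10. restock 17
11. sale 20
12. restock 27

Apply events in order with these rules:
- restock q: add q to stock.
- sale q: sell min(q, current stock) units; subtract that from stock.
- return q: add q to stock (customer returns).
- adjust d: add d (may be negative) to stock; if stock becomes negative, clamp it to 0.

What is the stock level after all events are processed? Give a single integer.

Processing events:
Start: stock = 27
  Event 1 (sale 23): sell min(23,27)=23. stock: 27 - 23 = 4. total_sold = 23
  Event 2 (sale 18): sell min(18,4)=4. stock: 4 - 4 = 0. total_sold = 27
  Event 3 (adjust +8): 0 + 8 = 8
  Event 4 (restock 23): 8 + 23 = 31
  Event 5 (sale 7): sell min(7,31)=7. stock: 31 - 7 = 24. total_sold = 34
  Event 6 (adjust -10): 24 + -10 = 14
  Event 7 (sale 12): sell min(12,14)=12. stock: 14 - 12 = 2. total_sold = 46
  Event 8 (adjust -6): 2 + -6 = 0 (clamped to 0)
  Event 9 (restock 12): 0 + 12 = 12
  Event 10 (restock 17): 12 + 17 = 29
  Event 11 (sale 20): sell min(20,29)=20. stock: 29 - 20 = 9. total_sold = 66
  Event 12 (restock 27): 9 + 27 = 36
Final: stock = 36, total_sold = 66

Answer: 36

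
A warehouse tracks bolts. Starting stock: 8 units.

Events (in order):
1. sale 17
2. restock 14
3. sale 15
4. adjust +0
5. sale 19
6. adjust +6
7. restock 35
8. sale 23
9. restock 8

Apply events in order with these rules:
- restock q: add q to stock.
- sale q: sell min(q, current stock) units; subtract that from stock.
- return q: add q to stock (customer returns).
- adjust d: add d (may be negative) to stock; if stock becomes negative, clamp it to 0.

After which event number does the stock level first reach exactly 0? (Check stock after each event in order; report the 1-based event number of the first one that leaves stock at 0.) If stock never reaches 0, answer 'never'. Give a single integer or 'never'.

Answer: 1

Derivation:
Processing events:
Start: stock = 8
  Event 1 (sale 17): sell min(17,8)=8. stock: 8 - 8 = 0. total_sold = 8
  Event 2 (restock 14): 0 + 14 = 14
  Event 3 (sale 15): sell min(15,14)=14. stock: 14 - 14 = 0. total_sold = 22
  Event 4 (adjust +0): 0 + 0 = 0
  Event 5 (sale 19): sell min(19,0)=0. stock: 0 - 0 = 0. total_sold = 22
  Event 6 (adjust +6): 0 + 6 = 6
  Event 7 (restock 35): 6 + 35 = 41
  Event 8 (sale 23): sell min(23,41)=23. stock: 41 - 23 = 18. total_sold = 45
  Event 9 (restock 8): 18 + 8 = 26
Final: stock = 26, total_sold = 45

First zero at event 1.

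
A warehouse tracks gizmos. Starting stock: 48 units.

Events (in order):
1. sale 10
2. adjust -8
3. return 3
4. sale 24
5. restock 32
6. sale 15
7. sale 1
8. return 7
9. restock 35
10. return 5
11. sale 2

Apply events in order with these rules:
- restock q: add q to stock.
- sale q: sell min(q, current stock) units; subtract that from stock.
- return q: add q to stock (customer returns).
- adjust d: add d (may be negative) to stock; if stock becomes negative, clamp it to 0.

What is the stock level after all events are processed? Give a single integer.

Answer: 70

Derivation:
Processing events:
Start: stock = 48
  Event 1 (sale 10): sell min(10,48)=10. stock: 48 - 10 = 38. total_sold = 10
  Event 2 (adjust -8): 38 + -8 = 30
  Event 3 (return 3): 30 + 3 = 33
  Event 4 (sale 24): sell min(24,33)=24. stock: 33 - 24 = 9. total_sold = 34
  Event 5 (restock 32): 9 + 32 = 41
  Event 6 (sale 15): sell min(15,41)=15. stock: 41 - 15 = 26. total_sold = 49
  Event 7 (sale 1): sell min(1,26)=1. stock: 26 - 1 = 25. total_sold = 50
  Event 8 (return 7): 25 + 7 = 32
  Event 9 (restock 35): 32 + 35 = 67
  Event 10 (return 5): 67 + 5 = 72
  Event 11 (sale 2): sell min(2,72)=2. stock: 72 - 2 = 70. total_sold = 52
Final: stock = 70, total_sold = 52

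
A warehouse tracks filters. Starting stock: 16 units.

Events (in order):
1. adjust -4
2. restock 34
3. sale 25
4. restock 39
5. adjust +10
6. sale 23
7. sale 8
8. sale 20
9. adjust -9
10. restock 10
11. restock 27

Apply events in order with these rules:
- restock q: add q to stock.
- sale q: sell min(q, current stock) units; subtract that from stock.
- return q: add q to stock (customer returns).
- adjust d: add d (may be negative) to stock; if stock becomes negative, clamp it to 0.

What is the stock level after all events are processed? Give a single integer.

Processing events:
Start: stock = 16
  Event 1 (adjust -4): 16 + -4 = 12
  Event 2 (restock 34): 12 + 34 = 46
  Event 3 (sale 25): sell min(25,46)=25. stock: 46 - 25 = 21. total_sold = 25
  Event 4 (restock 39): 21 + 39 = 60
  Event 5 (adjust +10): 60 + 10 = 70
  Event 6 (sale 23): sell min(23,70)=23. stock: 70 - 23 = 47. total_sold = 48
  Event 7 (sale 8): sell min(8,47)=8. stock: 47 - 8 = 39. total_sold = 56
  Event 8 (sale 20): sell min(20,39)=20. stock: 39 - 20 = 19. total_sold = 76
  Event 9 (adjust -9): 19 + -9 = 10
  Event 10 (restock 10): 10 + 10 = 20
  Event 11 (restock 27): 20 + 27 = 47
Final: stock = 47, total_sold = 76

Answer: 47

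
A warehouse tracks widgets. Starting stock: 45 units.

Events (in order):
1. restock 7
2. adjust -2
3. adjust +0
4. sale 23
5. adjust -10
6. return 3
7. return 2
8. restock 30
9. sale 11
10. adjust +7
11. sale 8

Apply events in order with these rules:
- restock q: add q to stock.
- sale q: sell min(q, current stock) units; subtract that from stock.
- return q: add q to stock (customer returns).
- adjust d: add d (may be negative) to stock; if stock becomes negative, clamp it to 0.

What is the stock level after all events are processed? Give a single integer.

Processing events:
Start: stock = 45
  Event 1 (restock 7): 45 + 7 = 52
  Event 2 (adjust -2): 52 + -2 = 50
  Event 3 (adjust +0): 50 + 0 = 50
  Event 4 (sale 23): sell min(23,50)=23. stock: 50 - 23 = 27. total_sold = 23
  Event 5 (adjust -10): 27 + -10 = 17
  Event 6 (return 3): 17 + 3 = 20
  Event 7 (return 2): 20 + 2 = 22
  Event 8 (restock 30): 22 + 30 = 52
  Event 9 (sale 11): sell min(11,52)=11. stock: 52 - 11 = 41. total_sold = 34
  Event 10 (adjust +7): 41 + 7 = 48
  Event 11 (sale 8): sell min(8,48)=8. stock: 48 - 8 = 40. total_sold = 42
Final: stock = 40, total_sold = 42

Answer: 40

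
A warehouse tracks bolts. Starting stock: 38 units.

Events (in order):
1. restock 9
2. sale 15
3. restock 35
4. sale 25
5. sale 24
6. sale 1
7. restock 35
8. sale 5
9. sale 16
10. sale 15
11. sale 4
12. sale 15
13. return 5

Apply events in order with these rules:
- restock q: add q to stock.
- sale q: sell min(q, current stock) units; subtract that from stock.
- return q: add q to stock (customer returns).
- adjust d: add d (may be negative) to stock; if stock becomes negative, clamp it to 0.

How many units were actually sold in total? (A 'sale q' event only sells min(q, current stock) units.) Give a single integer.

Answer: 117

Derivation:
Processing events:
Start: stock = 38
  Event 1 (restock 9): 38 + 9 = 47
  Event 2 (sale 15): sell min(15,47)=15. stock: 47 - 15 = 32. total_sold = 15
  Event 3 (restock 35): 32 + 35 = 67
  Event 4 (sale 25): sell min(25,67)=25. stock: 67 - 25 = 42. total_sold = 40
  Event 5 (sale 24): sell min(24,42)=24. stock: 42 - 24 = 18. total_sold = 64
  Event 6 (sale 1): sell min(1,18)=1. stock: 18 - 1 = 17. total_sold = 65
  Event 7 (restock 35): 17 + 35 = 52
  Event 8 (sale 5): sell min(5,52)=5. stock: 52 - 5 = 47. total_sold = 70
  Event 9 (sale 16): sell min(16,47)=16. stock: 47 - 16 = 31. total_sold = 86
  Event 10 (sale 15): sell min(15,31)=15. stock: 31 - 15 = 16. total_sold = 101
  Event 11 (sale 4): sell min(4,16)=4. stock: 16 - 4 = 12. total_sold = 105
  Event 12 (sale 15): sell min(15,12)=12. stock: 12 - 12 = 0. total_sold = 117
  Event 13 (return 5): 0 + 5 = 5
Final: stock = 5, total_sold = 117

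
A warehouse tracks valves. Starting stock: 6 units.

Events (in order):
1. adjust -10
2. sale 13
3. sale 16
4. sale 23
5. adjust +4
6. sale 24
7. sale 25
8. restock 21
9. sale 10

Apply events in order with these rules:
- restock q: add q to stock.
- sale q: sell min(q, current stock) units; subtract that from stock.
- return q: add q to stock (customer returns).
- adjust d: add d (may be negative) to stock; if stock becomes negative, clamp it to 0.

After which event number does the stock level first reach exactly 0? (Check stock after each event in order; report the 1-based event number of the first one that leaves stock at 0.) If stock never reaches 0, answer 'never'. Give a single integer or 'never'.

Processing events:
Start: stock = 6
  Event 1 (adjust -10): 6 + -10 = 0 (clamped to 0)
  Event 2 (sale 13): sell min(13,0)=0. stock: 0 - 0 = 0. total_sold = 0
  Event 3 (sale 16): sell min(16,0)=0. stock: 0 - 0 = 0. total_sold = 0
  Event 4 (sale 23): sell min(23,0)=0. stock: 0 - 0 = 0. total_sold = 0
  Event 5 (adjust +4): 0 + 4 = 4
  Event 6 (sale 24): sell min(24,4)=4. stock: 4 - 4 = 0. total_sold = 4
  Event 7 (sale 25): sell min(25,0)=0. stock: 0 - 0 = 0. total_sold = 4
  Event 8 (restock 21): 0 + 21 = 21
  Event 9 (sale 10): sell min(10,21)=10. stock: 21 - 10 = 11. total_sold = 14
Final: stock = 11, total_sold = 14

First zero at event 1.

Answer: 1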